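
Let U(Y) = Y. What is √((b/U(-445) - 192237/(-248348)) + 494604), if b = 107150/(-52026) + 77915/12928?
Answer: √26687215052646309267963573391709034/232285702696944 ≈ 703.28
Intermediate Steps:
b = 1334185295/336296064 (b = 107150*(-1/52026) + 77915*(1/12928) = -53575/26013 + 77915/12928 = 1334185295/336296064 ≈ 3.9673)
√((b/U(-445) - 192237/(-248348)) + 494604) = √(((1334185295/336296064)/(-445) - 192237/(-248348)) + 494604) = √(((1334185295/336296064)*(-1/445) - 192237*(-1/248348)) + 494604) = √((-266837059/29930349696 + 192237/248348) + 494604) = √(1421863046145355/1858285621575552 + 494604) = √(919116923436800466763/1858285621575552) = √26687215052646309267963573391709034/232285702696944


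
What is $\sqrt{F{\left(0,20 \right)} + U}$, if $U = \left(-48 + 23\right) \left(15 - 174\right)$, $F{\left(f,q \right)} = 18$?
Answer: $11 \sqrt{33} \approx 63.19$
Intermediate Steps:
$U = 3975$ ($U = \left(-25\right) \left(-159\right) = 3975$)
$\sqrt{F{\left(0,20 \right)} + U} = \sqrt{18 + 3975} = \sqrt{3993} = 11 \sqrt{33}$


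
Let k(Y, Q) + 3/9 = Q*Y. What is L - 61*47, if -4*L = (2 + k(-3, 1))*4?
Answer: -8597/3 ≈ -2865.7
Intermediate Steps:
k(Y, Q) = -1/3 + Q*Y
L = 4/3 (L = -(2 + (-1/3 + 1*(-3)))*4/4 = -(2 + (-1/3 - 3))*4/4 = -(2 - 10/3)*4/4 = -(-1)*4/3 = -1/4*(-16/3) = 4/3 ≈ 1.3333)
L - 61*47 = 4/3 - 61*47 = 4/3 - 2867 = -8597/3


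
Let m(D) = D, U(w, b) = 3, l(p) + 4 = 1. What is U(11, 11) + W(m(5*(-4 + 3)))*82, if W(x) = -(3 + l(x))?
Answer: 3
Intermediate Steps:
l(p) = -3 (l(p) = -4 + 1 = -3)
W(x) = 0 (W(x) = -(3 - 3) = -1*0 = 0)
U(11, 11) + W(m(5*(-4 + 3)))*82 = 3 + 0*82 = 3 + 0 = 3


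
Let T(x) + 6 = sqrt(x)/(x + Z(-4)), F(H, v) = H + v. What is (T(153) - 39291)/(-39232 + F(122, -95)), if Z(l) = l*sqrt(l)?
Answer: 39291/39205 - 3*(153 + 8*I)*(-306 + sqrt(17) + 16*I)/920258965 ≈ 1.0023 - 1.0753e-7*I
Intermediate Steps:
Z(l) = l**(3/2)
T(x) = -6 + sqrt(x)/(x - 8*I) (T(x) = -6 + sqrt(x)/(x + (-4)**(3/2)) = -6 + sqrt(x)/(x - 8*I))
(T(153) - 39291)/(-39232 + F(122, -95)) = ((sqrt(153) - 6*153 + 48*I)/(153 - 8*I) - 39291)/(-39232 + (122 - 95)) = (((153 + 8*I)/23473)*(3*sqrt(17) - 918 + 48*I) - 39291)/(-39232 + 27) = (((153 + 8*I)/23473)*(-918 + 3*sqrt(17) + 48*I) - 39291)/(-39205) = ((153 + 8*I)*(-918 + 3*sqrt(17) + 48*I)/23473 - 39291)*(-1/39205) = (-39291 + (153 + 8*I)*(-918 + 3*sqrt(17) + 48*I)/23473)*(-1/39205) = 39291/39205 - (153 + 8*I)*(-918 + 3*sqrt(17) + 48*I)/920258965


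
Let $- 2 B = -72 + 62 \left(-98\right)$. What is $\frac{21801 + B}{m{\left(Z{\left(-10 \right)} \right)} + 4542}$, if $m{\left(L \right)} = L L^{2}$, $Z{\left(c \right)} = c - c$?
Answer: $\frac{24875}{4542} \approx 5.4767$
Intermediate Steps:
$Z{\left(c \right)} = 0$
$m{\left(L \right)} = L^{3}$
$B = 3074$ ($B = - \frac{-72 + 62 \left(-98\right)}{2} = - \frac{-72 - 6076}{2} = \left(- \frac{1}{2}\right) \left(-6148\right) = 3074$)
$\frac{21801 + B}{m{\left(Z{\left(-10 \right)} \right)} + 4542} = \frac{21801 + 3074}{0^{3} + 4542} = \frac{24875}{0 + 4542} = \frac{24875}{4542}$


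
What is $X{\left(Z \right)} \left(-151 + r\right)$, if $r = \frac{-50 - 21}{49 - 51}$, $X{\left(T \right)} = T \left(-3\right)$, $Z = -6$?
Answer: $-2079$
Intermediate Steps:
$X{\left(T \right)} = - 3 T$
$r = \frac{71}{2}$ ($r = - \frac{71}{-2} = \left(-71\right) \left(- \frac{1}{2}\right) = \frac{71}{2} \approx 35.5$)
$X{\left(Z \right)} \left(-151 + r\right) = \left(-3\right) \left(-6\right) \left(-151 + \frac{71}{2}\right) = 18 \left(- \frac{231}{2}\right) = -2079$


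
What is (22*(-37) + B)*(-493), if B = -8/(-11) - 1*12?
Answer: 4475454/11 ≈ 4.0686e+5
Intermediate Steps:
B = -124/11 (B = -8*(-1/11) - 12 = 8/11 - 12 = -124/11 ≈ -11.273)
(22*(-37) + B)*(-493) = (22*(-37) - 124/11)*(-493) = (-814 - 124/11)*(-493) = -9078/11*(-493) = 4475454/11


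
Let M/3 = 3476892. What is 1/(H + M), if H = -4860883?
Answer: 1/5569793 ≈ 1.7954e-7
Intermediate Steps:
M = 10430676 (M = 3*3476892 = 10430676)
1/(H + M) = 1/(-4860883 + 10430676) = 1/5569793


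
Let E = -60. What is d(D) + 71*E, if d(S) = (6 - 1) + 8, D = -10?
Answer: -4247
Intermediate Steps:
d(S) = 13 (d(S) = 5 + 8 = 13)
d(D) + 71*E = 13 + 71*(-60) = 13 - 4260 = -4247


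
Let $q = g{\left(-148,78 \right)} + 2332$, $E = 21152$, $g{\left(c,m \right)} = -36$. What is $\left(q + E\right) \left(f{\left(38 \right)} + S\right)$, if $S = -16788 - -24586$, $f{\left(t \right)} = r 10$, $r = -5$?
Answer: $181675104$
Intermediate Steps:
$f{\left(t \right)} = -50$ ($f{\left(t \right)} = \left(-5\right) 10 = -50$)
$q = 2296$ ($q = -36 + 2332 = 2296$)
$S = 7798$ ($S = -16788 + 24586 = 7798$)
$\left(q + E\right) \left(f{\left(38 \right)} + S\right) = \left(2296 + 21152\right) \left(-50 + 7798\right) = 23448 \cdot 7748 = 181675104$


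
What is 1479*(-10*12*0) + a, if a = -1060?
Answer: -1060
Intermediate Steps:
1479*(-10*12*0) + a = 1479*(-10*12*0) - 1060 = 1479*(-120*0) - 1060 = 1479*0 - 1060 = 0 - 1060 = -1060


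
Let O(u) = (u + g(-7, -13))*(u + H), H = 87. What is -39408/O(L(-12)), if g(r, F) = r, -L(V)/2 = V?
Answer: -13136/629 ≈ -20.884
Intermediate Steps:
L(V) = -2*V
O(u) = (-7 + u)*(87 + u) (O(u) = (u - 7)*(u + 87) = (-7 + u)*(87 + u))
-39408/O(L(-12)) = -39408/(-609 + (-2*(-12))² + 80*(-2*(-12))) = -39408/(-609 + 24² + 80*24) = -39408/(-609 + 576 + 1920) = -39408/1887 = -39408*1/1887 = -13136/629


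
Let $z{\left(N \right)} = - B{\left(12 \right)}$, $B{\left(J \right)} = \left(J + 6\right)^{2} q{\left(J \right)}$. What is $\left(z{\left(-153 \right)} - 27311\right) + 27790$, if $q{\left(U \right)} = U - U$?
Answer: $479$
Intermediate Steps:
$q{\left(U \right)} = 0$
$B{\left(J \right)} = 0$ ($B{\left(J \right)} = \left(J + 6\right)^{2} \cdot 0 = \left(6 + J\right)^{2} \cdot 0 = 0$)
$z{\left(N \right)} = 0$ ($z{\left(N \right)} = \left(-1\right) 0 = 0$)
$\left(z{\left(-153 \right)} - 27311\right) + 27790 = \left(0 - 27311\right) + 27790 = -27311 + 27790 = 479$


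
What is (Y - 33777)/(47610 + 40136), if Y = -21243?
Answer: -27510/43873 ≈ -0.62704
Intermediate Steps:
(Y - 33777)/(47610 + 40136) = (-21243 - 33777)/(47610 + 40136) = -55020/87746 = -55020*1/87746 = -27510/43873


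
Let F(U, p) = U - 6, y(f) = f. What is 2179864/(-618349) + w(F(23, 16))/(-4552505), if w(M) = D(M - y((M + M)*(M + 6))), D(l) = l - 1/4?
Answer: -39693474270991/11260147656980 ≈ -3.5251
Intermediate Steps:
F(U, p) = -6 + U
D(l) = -¼ + l (D(l) = l - 1*¼ = l - ¼ = -¼ + l)
w(M) = -¼ + M - 2*M*(6 + M) (w(M) = -¼ + (M - (M + M)*(M + 6)) = -¼ + (M - 2*M*(6 + M)) = -¼ + M - 2*M*(6 + M))
2179864/(-618349) + w(F(23, 16))/(-4552505) = 2179864/(-618349) + (-¼ + (-6 + 23) - 2*(-6 + 23)*(6 + (-6 + 23)))/(-4552505) = 2179864*(-1/618349) + (-¼ + 17 - 2*17*(6 + 17))*(-1/4552505) = -2179864/618349 + (-¼ + 17 - 2*17*23)*(-1/4552505) = -2179864/618349 + (-¼ + 17 - 782)*(-1/4552505) = -2179864/618349 - 3061/4*(-1/4552505) = -2179864/618349 + 3061/18210020 = -39693474270991/11260147656980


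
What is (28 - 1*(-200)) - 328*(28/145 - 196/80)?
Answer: 140398/145 ≈ 968.26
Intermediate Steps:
(28 - 1*(-200)) - 328*(28/145 - 196/80) = (28 + 200) - 328*(28*(1/145) - 196*1/80) = 228 - 328*(28/145 - 49/20) = 228 - 328*(-1309/580) = 228 + 107338/145 = 140398/145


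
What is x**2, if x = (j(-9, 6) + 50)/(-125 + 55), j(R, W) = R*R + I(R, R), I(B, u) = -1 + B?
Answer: 14641/4900 ≈ 2.9880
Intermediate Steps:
j(R, W) = -1 + R + R**2 (j(R, W) = R*R + (-1 + R) = R**2 + (-1 + R) = -1 + R + R**2)
x = -121/70 (x = ((-1 - 9 + (-9)**2) + 50)/(-125 + 55) = ((-1 - 9 + 81) + 50)/(-70) = (71 + 50)*(-1/70) = 121*(-1/70) = -121/70 ≈ -1.7286)
x**2 = (-121/70)**2 = 14641/4900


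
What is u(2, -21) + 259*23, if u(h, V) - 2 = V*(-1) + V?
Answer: 5959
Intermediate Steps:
u(h, V) = 2 (u(h, V) = 2 + (V*(-1) + V) = 2 + (-V + V) = 2 + 0 = 2)
u(2, -21) + 259*23 = 2 + 259*23 = 2 + 5957 = 5959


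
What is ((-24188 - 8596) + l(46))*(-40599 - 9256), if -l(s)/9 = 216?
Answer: 1731364440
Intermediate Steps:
l(s) = -1944 (l(s) = -9*216 = -1944)
((-24188 - 8596) + l(46))*(-40599 - 9256) = ((-24188 - 8596) - 1944)*(-40599 - 9256) = (-32784 - 1944)*(-49855) = -34728*(-49855) = 1731364440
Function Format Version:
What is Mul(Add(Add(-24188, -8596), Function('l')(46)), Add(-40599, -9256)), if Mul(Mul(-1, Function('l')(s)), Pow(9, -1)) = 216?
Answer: 1731364440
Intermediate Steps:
Function('l')(s) = -1944 (Function('l')(s) = Mul(-9, 216) = -1944)
Mul(Add(Add(-24188, -8596), Function('l')(46)), Add(-40599, -9256)) = Mul(Add(Add(-24188, -8596), -1944), Add(-40599, -9256)) = Mul(Add(-32784, -1944), -49855) = Mul(-34728, -49855) = 1731364440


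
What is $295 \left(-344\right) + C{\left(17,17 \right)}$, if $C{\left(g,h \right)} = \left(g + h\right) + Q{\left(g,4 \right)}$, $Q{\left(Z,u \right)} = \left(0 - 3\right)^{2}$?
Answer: $-101437$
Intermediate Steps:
$Q{\left(Z,u \right)} = 9$ ($Q{\left(Z,u \right)} = \left(-3\right)^{2} = 9$)
$C{\left(g,h \right)} = 9 + g + h$ ($C{\left(g,h \right)} = \left(g + h\right) + 9 = 9 + g + h$)
$295 \left(-344\right) + C{\left(17,17 \right)} = 295 \left(-344\right) + \left(9 + 17 + 17\right) = -101480 + 43 = -101437$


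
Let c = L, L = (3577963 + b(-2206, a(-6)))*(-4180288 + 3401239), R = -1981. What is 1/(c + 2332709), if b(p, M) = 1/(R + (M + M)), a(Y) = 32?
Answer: -213/593717512947253 ≈ -3.5876e-13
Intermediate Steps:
b(p, M) = 1/(-1981 + 2*M) (b(p, M) = 1/(-1981 + (M + M)) = 1/(-1981 + 2*M))
L = -593718009814270/213 (L = (3577963 + 1/(-1981 + 2*32))*(-4180288 + 3401239) = (3577963 + 1/(-1981 + 64))*(-779049) = (3577963 + 1/(-1917))*(-779049) = (3577963 - 1/1917)*(-779049) = (6858955070/1917)*(-779049) = -593718009814270/213 ≈ -2.7874e+12)
c = -593718009814270/213 ≈ -2.7874e+12
1/(c + 2332709) = 1/(-593718009814270/213 + 2332709) = 1/(-593717512947253/213) = -213/593717512947253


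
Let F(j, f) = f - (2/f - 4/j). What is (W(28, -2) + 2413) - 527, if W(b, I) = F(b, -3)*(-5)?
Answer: 39836/21 ≈ 1897.0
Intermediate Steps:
F(j, f) = f - 2/f + 4/j (F(j, f) = f - (-4/j + 2/f) = f + (-2/f + 4/j) = f - 2/f + 4/j)
W(b, I) = 35/3 - 20/b (W(b, I) = (-3 - 2/(-3) + 4/b)*(-5) = (-3 - 2*(-⅓) + 4/b)*(-5) = (-3 + ⅔ + 4/b)*(-5) = (-7/3 + 4/b)*(-5) = 35/3 - 20/b)
(W(28, -2) + 2413) - 527 = ((35/3 - 20/28) + 2413) - 527 = ((35/3 - 20*1/28) + 2413) - 527 = ((35/3 - 5/7) + 2413) - 527 = (230/21 + 2413) - 527 = 50903/21 - 527 = 39836/21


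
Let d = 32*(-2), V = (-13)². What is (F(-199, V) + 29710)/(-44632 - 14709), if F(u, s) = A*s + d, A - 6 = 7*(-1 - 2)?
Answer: -27111/59341 ≈ -0.45687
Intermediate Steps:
V = 169
A = -15 (A = 6 + 7*(-1 - 2) = 6 + 7*(-3) = 6 - 21 = -15)
d = -64
F(u, s) = -64 - 15*s (F(u, s) = -15*s - 64 = -64 - 15*s)
(F(-199, V) + 29710)/(-44632 - 14709) = ((-64 - 15*169) + 29710)/(-44632 - 14709) = ((-64 - 2535) + 29710)/(-59341) = (-2599 + 29710)*(-1/59341) = 27111*(-1/59341) = -27111/59341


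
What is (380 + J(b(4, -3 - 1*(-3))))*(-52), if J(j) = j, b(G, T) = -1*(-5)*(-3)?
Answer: -18980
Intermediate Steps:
b(G, T) = -15 (b(G, T) = 5*(-3) = -15)
(380 + J(b(4, -3 - 1*(-3))))*(-52) = (380 - 15)*(-52) = 365*(-52) = -18980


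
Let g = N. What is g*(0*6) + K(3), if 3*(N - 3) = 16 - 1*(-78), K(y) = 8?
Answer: 8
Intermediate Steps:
N = 103/3 (N = 3 + (16 - 1*(-78))/3 = 3 + (16 + 78)/3 = 3 + (⅓)*94 = 3 + 94/3 = 103/3 ≈ 34.333)
g = 103/3 ≈ 34.333
g*(0*6) + K(3) = 103*(0*6)/3 + 8 = (103/3)*0 + 8 = 0 + 8 = 8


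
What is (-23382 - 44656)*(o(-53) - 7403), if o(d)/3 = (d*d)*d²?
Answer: -1610053953520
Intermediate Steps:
o(d) = 3*d⁴ (o(d) = 3*((d*d)*d²) = 3*(d²*d²) = 3*d⁴)
(-23382 - 44656)*(o(-53) - 7403) = (-23382 - 44656)*(3*(-53)⁴ - 7403) = -68038*(3*7890481 - 7403) = -68038*(23671443 - 7403) = -68038*23664040 = -1610053953520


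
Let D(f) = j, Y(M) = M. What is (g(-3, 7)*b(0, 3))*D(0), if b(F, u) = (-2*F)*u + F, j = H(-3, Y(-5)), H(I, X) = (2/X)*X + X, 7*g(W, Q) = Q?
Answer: 0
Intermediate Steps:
g(W, Q) = Q/7
H(I, X) = 2 + X
j = -3 (j = 2 - 5 = -3)
b(F, u) = F - 2*F*u (b(F, u) = -2*F*u + F = F - 2*F*u)
D(f) = -3
(g(-3, 7)*b(0, 3))*D(0) = (((1/7)*7)*(0*(1 - 2*3)))*(-3) = (1*(0*(1 - 6)))*(-3) = (1*(0*(-5)))*(-3) = (1*0)*(-3) = 0*(-3) = 0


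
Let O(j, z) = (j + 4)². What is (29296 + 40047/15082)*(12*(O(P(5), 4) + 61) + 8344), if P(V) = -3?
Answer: 2007913257536/7541 ≈ 2.6627e+8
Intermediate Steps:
O(j, z) = (4 + j)²
(29296 + 40047/15082)*(12*(O(P(5), 4) + 61) + 8344) = (29296 + 40047/15082)*(12*((4 - 3)² + 61) + 8344) = (29296 + 40047*(1/15082))*(12*(1² + 61) + 8344) = (29296 + 40047/15082)*(12*(1 + 61) + 8344) = 441882319*(12*62 + 8344)/15082 = 441882319*(744 + 8344)/15082 = (441882319/15082)*9088 = 2007913257536/7541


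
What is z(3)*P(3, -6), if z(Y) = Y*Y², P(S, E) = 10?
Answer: 270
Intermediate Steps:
z(Y) = Y³
z(3)*P(3, -6) = 3³*10 = 27*10 = 270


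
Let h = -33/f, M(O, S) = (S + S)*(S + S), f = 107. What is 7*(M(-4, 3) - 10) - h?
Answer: 19507/107 ≈ 182.31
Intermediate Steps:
M(O, S) = 4*S**2 (M(O, S) = (2*S)*(2*S) = 4*S**2)
h = -33/107 ≈ -0.30841
7*(M(-4, 3) - 10) - h = 7*(4*3**2 - 10) - 1*(-33/107) = 7*(4*9 - 10) + 33/107 = 7*(36 - 10) + 33/107 = 7*26 + 33/107 = 182 + 33/107 = 19507/107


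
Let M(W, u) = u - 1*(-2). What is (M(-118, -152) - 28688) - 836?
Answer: -29674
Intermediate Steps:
M(W, u) = 2 + u (M(W, u) = u + 2 = 2 + u)
(M(-118, -152) - 28688) - 836 = ((2 - 152) - 28688) - 836 = (-150 - 28688) - 836 = -28838 - 836 = -29674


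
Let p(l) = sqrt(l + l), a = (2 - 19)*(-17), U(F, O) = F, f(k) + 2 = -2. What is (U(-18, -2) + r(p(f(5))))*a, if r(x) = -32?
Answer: -14450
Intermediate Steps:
f(k) = -4 (f(k) = -2 - 2 = -4)
a = 289 (a = -17*(-17) = 289)
p(l) = sqrt(2)*sqrt(l) (p(l) = sqrt(2*l) = sqrt(2)*sqrt(l))
(U(-18, -2) + r(p(f(5))))*a = (-18 - 32)*289 = -50*289 = -14450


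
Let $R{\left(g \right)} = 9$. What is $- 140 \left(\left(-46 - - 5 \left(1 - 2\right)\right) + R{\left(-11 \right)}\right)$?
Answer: $5880$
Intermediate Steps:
$- 140 \left(\left(-46 - - 5 \left(1 - 2\right)\right) + R{\left(-11 \right)}\right) = - 140 \left(\left(-46 - - 5 \left(1 - 2\right)\right) + 9\right) = - 140 \left(\left(-46 - \left(-5\right) \left(-1\right)\right) + 9\right) = - 140 \left(\left(-46 - 5\right) + 9\right) = - 140 \left(-51 + 9\right) = \left(-140\right) \left(-42\right) = 5880$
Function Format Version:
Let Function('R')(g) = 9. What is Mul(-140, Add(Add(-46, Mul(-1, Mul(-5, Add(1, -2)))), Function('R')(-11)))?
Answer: 5880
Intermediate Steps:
Mul(-140, Add(Add(-46, Mul(-1, Mul(-5, Add(1, -2)))), Function('R')(-11))) = Mul(-140, Add(Add(-46, Mul(-1, Mul(-5, Add(1, -2)))), 9)) = Mul(-140, Add(Add(-46, Mul(-1, Mul(-5, -1))), 9)) = Mul(-140, Add(Add(-46, Mul(-1, 5)), 9)) = Mul(-140, Add(Add(-46, -5), 9)) = Mul(-140, Add(-51, 9)) = Mul(-140, -42) = 5880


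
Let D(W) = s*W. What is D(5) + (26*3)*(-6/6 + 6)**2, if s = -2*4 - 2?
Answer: 1900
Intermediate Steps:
s = -10 (s = -8 - 2 = -10)
D(W) = -10*W
D(5) + (26*3)*(-6/6 + 6)**2 = -10*5 + (26*3)*(-6/6 + 6)**2 = -50 + 78*(-6*1/6 + 6)**2 = -50 + 78*(-1 + 6)**2 = -50 + 78*5**2 = -50 + 78*25 = -50 + 1950 = 1900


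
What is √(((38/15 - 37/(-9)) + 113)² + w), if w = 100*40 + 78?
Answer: √37245406/45 ≈ 135.62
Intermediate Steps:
w = 4078 (w = 4000 + 78 = 4078)
√(((38/15 - 37/(-9)) + 113)² + w) = √(((38/15 - 37/(-9)) + 113)² + 4078) = √(((38*(1/15) - 37*(-⅑)) + 113)² + 4078) = √(((38/15 + 37/9) + 113)² + 4078) = √((299/45 + 113)² + 4078) = √((5384/45)² + 4078) = √(28987456/2025 + 4078) = √(37245406/2025) = √37245406/45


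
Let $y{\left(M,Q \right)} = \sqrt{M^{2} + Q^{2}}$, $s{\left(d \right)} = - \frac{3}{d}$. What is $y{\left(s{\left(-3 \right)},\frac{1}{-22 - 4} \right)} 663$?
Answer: $\frac{51 \sqrt{677}}{2} \approx 663.49$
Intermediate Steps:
$y{\left(s{\left(-3 \right)},\frac{1}{-22 - 4} \right)} 663 = \sqrt{\left(- \frac{3}{-3}\right)^{2} + \left(\frac{1}{-22 - 4}\right)^{2}} \cdot 663 = \sqrt{\left(\left(-3\right) \left(- \frac{1}{3}\right)\right)^{2} + \left(\frac{1}{-26}\right)^{2}} \cdot 663 = \sqrt{1^{2} + \left(- \frac{1}{26}\right)^{2}} \cdot 663 = \sqrt{1 + \frac{1}{676}} \cdot 663 = \sqrt{\frac{677}{676}} \cdot 663 = \frac{\sqrt{677}}{26} \cdot 663 = \frac{51 \sqrt{677}}{2}$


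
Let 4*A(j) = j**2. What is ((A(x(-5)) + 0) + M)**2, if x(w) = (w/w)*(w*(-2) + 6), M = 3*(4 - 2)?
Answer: 4900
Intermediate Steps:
M = 6 (M = 3*2 = 6)
x(w) = 6 - 2*w (x(w) = 1*(-2*w + 6) = 1*(6 - 2*w) = 6 - 2*w)
A(j) = j**2/4
((A(x(-5)) + 0) + M)**2 = (((6 - 2*(-5))**2/4 + 0) + 6)**2 = (((6 + 10)**2/4 + 0) + 6)**2 = (((1/4)*16**2 + 0) + 6)**2 = (((1/4)*256 + 0) + 6)**2 = ((64 + 0) + 6)**2 = (64 + 6)**2 = 70**2 = 4900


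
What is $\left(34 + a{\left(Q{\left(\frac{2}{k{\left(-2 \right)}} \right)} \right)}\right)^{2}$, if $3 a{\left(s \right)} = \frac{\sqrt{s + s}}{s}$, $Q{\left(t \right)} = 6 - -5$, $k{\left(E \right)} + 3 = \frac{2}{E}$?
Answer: $\frac{\left(1122 + \sqrt{22}\right)^{2}}{1089} \approx 1165.7$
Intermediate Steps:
$k{\left(E \right)} = -3 + \frac{2}{E}$
$Q{\left(t \right)} = 11$ ($Q{\left(t \right)} = 6 + 5 = 11$)
$a{\left(s \right)} = \frac{\sqrt{2}}{3 \sqrt{s}}$ ($a{\left(s \right)} = \frac{\sqrt{s + s} \frac{1}{s}}{3} = \frac{\sqrt{2 s} \frac{1}{s}}{3} = \frac{\sqrt{2} \sqrt{s} \frac{1}{s}}{3} = \frac{\sqrt{2} \frac{1}{\sqrt{s}}}{3} = \frac{\sqrt{2}}{3 \sqrt{s}}$)
$\left(34 + a{\left(Q{\left(\frac{2}{k{\left(-2 \right)}} \right)} \right)}\right)^{2} = \left(34 + \frac{\sqrt{2}}{3 \sqrt{11}}\right)^{2} = \left(34 + \frac{\sqrt{2} \frac{\sqrt{11}}{11}}{3}\right)^{2} = \left(34 + \frac{\sqrt{22}}{33}\right)^{2}$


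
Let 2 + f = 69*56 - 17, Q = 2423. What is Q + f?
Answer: 6268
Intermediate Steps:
f = 3845 (f = -2 + (69*56 - 17) = -2 + (3864 - 17) = -2 + 3847 = 3845)
Q + f = 2423 + 3845 = 6268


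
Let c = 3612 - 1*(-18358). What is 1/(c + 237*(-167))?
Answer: -1/17609 ≈ -5.6789e-5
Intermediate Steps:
c = 21970 (c = 3612 + 18358 = 21970)
1/(c + 237*(-167)) = 1/(21970 + 237*(-167)) = 1/(21970 - 39579) = 1/(-17609) = -1/17609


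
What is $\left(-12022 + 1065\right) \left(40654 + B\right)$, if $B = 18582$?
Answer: $-649048852$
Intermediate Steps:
$\left(-12022 + 1065\right) \left(40654 + B\right) = \left(-12022 + 1065\right) \left(40654 + 18582\right) = \left(-10957\right) 59236 = -649048852$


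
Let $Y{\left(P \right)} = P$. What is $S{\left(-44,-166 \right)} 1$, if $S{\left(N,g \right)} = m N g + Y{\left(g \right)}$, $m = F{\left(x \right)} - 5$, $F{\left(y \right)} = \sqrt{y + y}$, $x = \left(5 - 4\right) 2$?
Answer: $-22078$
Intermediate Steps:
$x = 2$ ($x = 1 \cdot 2 = 2$)
$F{\left(y \right)} = \sqrt{2} \sqrt{y}$ ($F{\left(y \right)} = \sqrt{2 y} = \sqrt{2} \sqrt{y}$)
$m = -3$ ($m = \sqrt{2} \sqrt{2} - 5 = 2 - 5 = -3$)
$S{\left(N,g \right)} = g - 3 N g$ ($S{\left(N,g \right)} = - 3 N g + g = g - 3 N g$)
$S{\left(-44,-166 \right)} 1 = - 166 \left(1 - -132\right) 1 = - 166 \left(1 + 132\right) 1 = \left(-166\right) 133 \cdot 1 = \left(-22078\right) 1 = -22078$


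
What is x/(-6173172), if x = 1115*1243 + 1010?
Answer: -1386955/6173172 ≈ -0.22467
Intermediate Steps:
x = 1386955 (x = 1385945 + 1010 = 1386955)
x/(-6173172) = 1386955/(-6173172) = 1386955*(-1/6173172) = -1386955/6173172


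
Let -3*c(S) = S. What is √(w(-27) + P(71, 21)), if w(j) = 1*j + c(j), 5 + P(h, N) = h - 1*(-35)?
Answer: √83 ≈ 9.1104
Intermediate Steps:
c(S) = -S/3
P(h, N) = 30 + h (P(h, N) = -5 + (h - 1*(-35)) = -5 + (h + 35) = -5 + (35 + h) = 30 + h)
w(j) = 2*j/3 (w(j) = 1*j - j/3 = j - j/3 = 2*j/3)
√(w(-27) + P(71, 21)) = √((⅔)*(-27) + (30 + 71)) = √(-18 + 101) = √83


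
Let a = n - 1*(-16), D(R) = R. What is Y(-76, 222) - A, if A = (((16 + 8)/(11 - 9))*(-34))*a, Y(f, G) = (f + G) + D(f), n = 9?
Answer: 10270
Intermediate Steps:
Y(f, G) = G + 2*f (Y(f, G) = (f + G) + f = (G + f) + f = G + 2*f)
a = 25 (a = 9 - 1*(-16) = 9 + 16 = 25)
A = -10200 (A = (((16 + 8)/(11 - 9))*(-34))*25 = ((24/2)*(-34))*25 = ((24*(½))*(-34))*25 = (12*(-34))*25 = -408*25 = -10200)
Y(-76, 222) - A = (222 + 2*(-76)) - 1*(-10200) = (222 - 152) + 10200 = 70 + 10200 = 10270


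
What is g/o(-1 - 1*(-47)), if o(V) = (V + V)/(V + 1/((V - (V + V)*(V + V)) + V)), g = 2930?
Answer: 564187615/385112 ≈ 1465.0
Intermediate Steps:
o(V) = 2*V/(V + 1/(-4*V**2 + 2*V)) (o(V) = (2*V)/(V + 1/((V - 2*V*2*V) + V)) = (2*V)/(V + 1/((V - 4*V**2) + V)) = (2*V)/(V + 1/(-4*V**2 + 2*V)) = 2*V/(V + 1/(-4*V**2 + 2*V)))
g/o(-1 - 1*(-47)) = 2930/(((-1 - 1*(-47))**2*(4 - 8*(-1 - 1*(-47)))/(1 - 4*(-1 - 1*(-47))**3 + 2*(-1 - 1*(-47))**2))) = 2930/(((-1 + 47)**2*(4 - 8*(-1 + 47))/(1 - 4*(-1 + 47)**3 + 2*(-1 + 47)**2))) = 2930/((46**2*(4 - 8*46)/(1 - 4*46**3 + 2*46**2))) = 2930/((2116*(4 - 368)/(1 - 4*97336 + 2*2116))) = 2930/((2116*(-364)/(1 - 389344 + 4232))) = 2930/((2116*(-364)/(-385111))) = 2930/((2116*(-1/385111)*(-364))) = 2930/(770224/385111) = 2930*(385111/770224) = 564187615/385112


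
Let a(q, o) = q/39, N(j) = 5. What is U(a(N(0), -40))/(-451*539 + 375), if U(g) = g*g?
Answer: -25/369167994 ≈ -6.7720e-8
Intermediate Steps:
a(q, o) = q/39 (a(q, o) = q*(1/39) = q/39)
U(g) = g²
U(a(N(0), -40))/(-451*539 + 375) = ((1/39)*5)²/(-451*539 + 375) = (5/39)²/(-243089 + 375) = (25/1521)/(-242714) = (25/1521)*(-1/242714) = -25/369167994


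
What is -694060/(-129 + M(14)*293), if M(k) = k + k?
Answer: -138812/1615 ≈ -85.952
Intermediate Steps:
M(k) = 2*k
-694060/(-129 + M(14)*293) = -694060/(-129 + (2*14)*293) = -694060/(-129 + 28*293) = -694060/(-129 + 8204) = -694060/8075 = -694060*1/8075 = -138812/1615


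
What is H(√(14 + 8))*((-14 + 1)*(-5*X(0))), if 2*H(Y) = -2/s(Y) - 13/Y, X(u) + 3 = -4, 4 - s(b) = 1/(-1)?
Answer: 91 + 5915*√22/44 ≈ 721.54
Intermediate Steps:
s(b) = 5 (s(b) = 4 - 1/(-1) = 4 - 1*(-1) = 4 + 1 = 5)
X(u) = -7 (X(u) = -3 - 4 = -7)
H(Y) = -⅕ - 13/(2*Y) (H(Y) = (-2/5 - 13/Y)/2 = (-2*⅕ - 13/Y)/2 = (-⅖ - 13/Y)/2 = -⅕ - 13/(2*Y))
H(√(14 + 8))*((-14 + 1)*(-5*X(0))) = ((-65 - 2*√(14 + 8))/(10*(√(14 + 8))))*((-14 + 1)*(-5*(-7))) = ((-65 - 2*√22)/(10*(√22)))*(-13*35) = ((√22/22)*(-65 - 2*√22)/10)*(-455) = (√22*(-65 - 2*√22)/220)*(-455) = -91*√22*(-65 - 2*√22)/44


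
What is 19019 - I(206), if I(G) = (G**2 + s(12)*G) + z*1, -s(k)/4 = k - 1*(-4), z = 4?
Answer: -10237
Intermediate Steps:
s(k) = -16 - 4*k (s(k) = -4*(k - 1*(-4)) = -4*(k + 4) = -4*(4 + k) = -16 - 4*k)
I(G) = 4 + G**2 - 64*G (I(G) = (G**2 + (-16 - 4*12)*G) + 4*1 = (G**2 + (-16 - 48)*G) + 4 = (G**2 - 64*G) + 4 = 4 + G**2 - 64*G)
19019 - I(206) = 19019 - (4 + 206**2 - 64*206) = 19019 - (4 + 42436 - 13184) = 19019 - 1*29256 = 19019 - 29256 = -10237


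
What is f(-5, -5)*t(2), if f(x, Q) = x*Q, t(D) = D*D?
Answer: 100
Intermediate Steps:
t(D) = D²
f(x, Q) = Q*x
f(-5, -5)*t(2) = -5*(-5)*2² = 25*4 = 100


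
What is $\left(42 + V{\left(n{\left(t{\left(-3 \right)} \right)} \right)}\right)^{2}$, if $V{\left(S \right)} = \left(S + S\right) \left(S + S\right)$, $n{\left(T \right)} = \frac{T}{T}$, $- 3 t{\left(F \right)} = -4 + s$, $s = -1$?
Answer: $2116$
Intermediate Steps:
$t{\left(F \right)} = \frac{5}{3}$ ($t{\left(F \right)} = - \frac{-4 - 1}{3} = \left(- \frac{1}{3}\right) \left(-5\right) = \frac{5}{3}$)
$n{\left(T \right)} = 1$
$V{\left(S \right)} = 4 S^{2}$ ($V{\left(S \right)} = 2 S 2 S = 4 S^{2}$)
$\left(42 + V{\left(n{\left(t{\left(-3 \right)} \right)} \right)}\right)^{2} = \left(42 + 4 \cdot 1^{2}\right)^{2} = \left(42 + 4 \cdot 1\right)^{2} = \left(42 + 4\right)^{2} = 46^{2} = 2116$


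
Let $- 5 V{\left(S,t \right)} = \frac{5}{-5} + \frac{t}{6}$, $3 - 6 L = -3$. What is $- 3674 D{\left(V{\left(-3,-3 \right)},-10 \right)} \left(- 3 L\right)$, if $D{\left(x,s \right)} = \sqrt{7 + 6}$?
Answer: $11022 \sqrt{13} \approx 39740.0$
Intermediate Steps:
$L = 1$ ($L = \frac{1}{2} - - \frac{1}{2} = \frac{1}{2} + \frac{1}{2} = 1$)
$V{\left(S,t \right)} = \frac{1}{5} - \frac{t}{30}$ ($V{\left(S,t \right)} = - \frac{\frac{5}{-5} + \frac{t}{6}}{5} = - \frac{5 \left(- \frac{1}{5}\right) + t \frac{1}{6}}{5} = - \frac{-1 + \frac{t}{6}}{5} = \frac{1}{5} - \frac{t}{30}$)
$D{\left(x,s \right)} = \sqrt{13}$
$- 3674 D{\left(V{\left(-3,-3 \right)},-10 \right)} \left(- 3 L\right) = - 3674 \sqrt{13} \left(\left(-3\right) 1\right) = - 3674 \sqrt{13} \left(-3\right) = 11022 \sqrt{13}$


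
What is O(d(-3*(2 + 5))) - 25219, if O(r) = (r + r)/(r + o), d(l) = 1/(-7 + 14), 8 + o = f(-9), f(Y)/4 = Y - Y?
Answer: -1387047/55 ≈ -25219.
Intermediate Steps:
f(Y) = 0 (f(Y) = 4*(Y - Y) = 4*0 = 0)
o = -8 (o = -8 + 0 = -8)
d(l) = ⅐ (d(l) = 1/7 = ⅐)
O(r) = 2*r/(-8 + r) (O(r) = (r + r)/(r - 8) = (2*r)/(-8 + r) = 2*r/(-8 + r))
O(d(-3*(2 + 5))) - 25219 = 2*(⅐)/(-8 + ⅐) - 25219 = 2*(⅐)/(-55/7) - 25219 = 2*(⅐)*(-7/55) - 25219 = -2/55 - 25219 = -1387047/55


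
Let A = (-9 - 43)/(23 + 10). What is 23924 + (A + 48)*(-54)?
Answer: 235588/11 ≈ 21417.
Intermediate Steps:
A = -52/33 ≈ -1.5758
23924 + (A + 48)*(-54) = 23924 + (-52/33 + 48)*(-54) = 23924 + (1532/33)*(-54) = 23924 - 27576/11 = 235588/11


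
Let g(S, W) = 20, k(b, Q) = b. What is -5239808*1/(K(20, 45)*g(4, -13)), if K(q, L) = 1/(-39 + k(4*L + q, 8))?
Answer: -210902272/5 ≈ -4.2180e+7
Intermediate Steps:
K(q, L) = 1/(-39 + q + 4*L) (K(q, L) = 1/(-39 + (4*L + q)) = 1/(-39 + (q + 4*L)) = 1/(-39 + q + 4*L))
-5239808*1/(K(20, 45)*g(4, -13)) = -5239808/(20/(-39 + 20 + 4*45)) = -5239808/(20/(-39 + 20 + 180)) = -5239808/(20/161) = -5239808/(20*(1/161)) = -5239808/20/161 = -5239808*161/20 = -210902272/5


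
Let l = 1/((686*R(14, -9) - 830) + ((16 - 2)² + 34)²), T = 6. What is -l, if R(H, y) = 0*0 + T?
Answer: -1/56186 ≈ -1.7798e-5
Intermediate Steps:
R(H, y) = 6 (R(H, y) = 0*0 + 6 = 0 + 6 = 6)
l = 1/56186 (l = 1/((686*6 - 830) + ((16 - 2)² + 34)²) = 1/((4116 - 830) + (14² + 34)²) = 1/(3286 + (196 + 34)²) = 1/(3286 + 230²) = 1/(3286 + 52900) = 1/56186 ≈ 1.7798e-5)
-l = -1*1/56186 = -1/56186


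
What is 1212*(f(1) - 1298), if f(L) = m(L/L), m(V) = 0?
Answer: -1573176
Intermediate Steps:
f(L) = 0
1212*(f(1) - 1298) = 1212*(0 - 1298) = 1212*(-1298) = -1573176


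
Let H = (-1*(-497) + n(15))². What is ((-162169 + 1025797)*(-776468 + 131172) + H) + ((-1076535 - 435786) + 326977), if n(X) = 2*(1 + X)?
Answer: -557296599391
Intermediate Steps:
n(X) = 2 + 2*X
H = 279841 (H = (-1*(-497) + (2 + 2*15))² = (497 + (2 + 30))² = (497 + 32)² = 529² = 279841)
((-162169 + 1025797)*(-776468 + 131172) + H) + ((-1076535 - 435786) + 326977) = ((-162169 + 1025797)*(-776468 + 131172) + 279841) + ((-1076535 - 435786) + 326977) = (863628*(-645296) + 279841) + (-1512321 + 326977) = (-557295693888 + 279841) - 1185344 = -557295414047 - 1185344 = -557296599391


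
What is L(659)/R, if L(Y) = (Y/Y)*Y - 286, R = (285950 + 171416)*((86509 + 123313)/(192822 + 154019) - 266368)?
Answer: -129371693/42254733776283756 ≈ -3.0617e-9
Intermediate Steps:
R = -42254733776283756/346841 (R = 457366*(209822/346841 - 266368) = 457366*(-92387133666/346841) = -42254733776283756/346841 ≈ -1.2183e+11)
L(Y) = -286 + Y (L(Y) = 1*Y - 286 = Y - 286 = -286 + Y)
L(659)/R = (-286 + 659)/(-42254733776283756/346841) = 373*(-346841/42254733776283756) = -129371693/42254733776283756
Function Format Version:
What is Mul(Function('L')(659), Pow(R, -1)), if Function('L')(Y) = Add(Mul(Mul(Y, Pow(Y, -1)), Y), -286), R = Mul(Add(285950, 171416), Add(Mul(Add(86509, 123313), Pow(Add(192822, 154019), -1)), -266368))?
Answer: Rational(-129371693, 42254733776283756) ≈ -3.0617e-9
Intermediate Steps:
R = Rational(-42254733776283756, 346841) (R = Mul(457366, Add(Mul(209822, Pow(346841, -1)), -266368)) = Mul(457366, Add(Mul(209822, Rational(1, 346841)), -266368)) = Mul(457366, Add(Rational(209822, 346841), -266368)) = Mul(457366, Rational(-92387133666, 346841)) = Rational(-42254733776283756, 346841) ≈ -1.2183e+11)
Function('L')(Y) = Add(-286, Y) (Function('L')(Y) = Add(Mul(1, Y), -286) = Add(Y, -286) = Add(-286, Y))
Mul(Function('L')(659), Pow(R, -1)) = Mul(Add(-286, 659), Pow(Rational(-42254733776283756, 346841), -1)) = Mul(373, Rational(-346841, 42254733776283756)) = Rational(-129371693, 42254733776283756)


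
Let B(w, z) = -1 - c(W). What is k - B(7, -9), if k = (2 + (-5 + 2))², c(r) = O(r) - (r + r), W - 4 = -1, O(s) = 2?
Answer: -2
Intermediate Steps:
W = 3 (W = 4 - 1 = 3)
c(r) = 2 - 2*r (c(r) = 2 - (r + r) = 2 - 2*r)
k = 1 (k = (2 - 3)² = (-1)² = 1)
B(w, z) = 3 (B(w, z) = -1 - (2 - 2*3) = -1 - (2 - 6) = -1 - 1*(-4) = -1 + 4 = 3)
k - B(7, -9) = 1 - 1*3 = 1 - 3 = -2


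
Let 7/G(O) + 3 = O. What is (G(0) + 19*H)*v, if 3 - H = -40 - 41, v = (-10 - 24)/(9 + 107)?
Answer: -81277/174 ≈ -467.11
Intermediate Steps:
G(O) = 7/(-3 + O)
v = -17/58 (v = -34/116 = -34*1/116 = -17/58 ≈ -0.29310)
H = 84 (H = 3 - (-40 - 41) = 3 - 1*(-81) = 3 + 81 = 84)
(G(0) + 19*H)*v = (7/(-3 + 0) + 19*84)*(-17/58) = (7/(-3) + 1596)*(-17/58) = (7*(-⅓) + 1596)*(-17/58) = (-7/3 + 1596)*(-17/58) = (4781/3)*(-17/58) = -81277/174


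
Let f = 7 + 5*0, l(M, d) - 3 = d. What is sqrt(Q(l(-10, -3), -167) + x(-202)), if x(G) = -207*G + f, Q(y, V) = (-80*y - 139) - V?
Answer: sqrt(41849) ≈ 204.57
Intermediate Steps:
l(M, d) = 3 + d
Q(y, V) = -139 - V - 80*y (Q(y, V) = (-139 - 80*y) - V = -139 - V - 80*y)
f = 7 (f = 7 + 0 = 7)
x(G) = 7 - 207*G (x(G) = -207*G + 7 = 7 - 207*G)
sqrt(Q(l(-10, -3), -167) + x(-202)) = sqrt((-139 - 1*(-167) - 80*(3 - 3)) + (7 - 207*(-202))) = sqrt((-139 + 167 - 80*0) + (7 + 41814)) = sqrt((-139 + 167 + 0) + 41821) = sqrt(28 + 41821) = sqrt(41849)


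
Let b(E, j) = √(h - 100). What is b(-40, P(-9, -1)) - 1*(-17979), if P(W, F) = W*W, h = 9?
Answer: 17979 + I*√91 ≈ 17979.0 + 9.5394*I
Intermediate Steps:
P(W, F) = W²
b(E, j) = I*√91 (b(E, j) = √(9 - 100) = √(-91) = I*√91)
b(-40, P(-9, -1)) - 1*(-17979) = I*√91 - 1*(-17979) = I*√91 + 17979 = 17979 + I*√91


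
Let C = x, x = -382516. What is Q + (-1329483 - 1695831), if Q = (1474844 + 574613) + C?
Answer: -1358373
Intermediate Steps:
C = -382516
Q = 1666941 (Q = (1474844 + 574613) - 382516 = 2049457 - 382516 = 1666941)
Q + (-1329483 - 1695831) = 1666941 + (-1329483 - 1695831) = 1666941 - 3025314 = -1358373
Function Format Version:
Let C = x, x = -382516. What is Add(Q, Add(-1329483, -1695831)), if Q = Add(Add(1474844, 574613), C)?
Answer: -1358373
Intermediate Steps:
C = -382516
Q = 1666941 (Q = Add(Add(1474844, 574613), -382516) = Add(2049457, -382516) = 1666941)
Add(Q, Add(-1329483, -1695831)) = Add(1666941, Add(-1329483, -1695831)) = Add(1666941, -3025314) = -1358373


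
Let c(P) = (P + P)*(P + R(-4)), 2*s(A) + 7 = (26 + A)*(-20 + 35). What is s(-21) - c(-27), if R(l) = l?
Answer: -1640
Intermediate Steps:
s(A) = 383/2 + 15*A/2 (s(A) = -7/2 + ((26 + A)*(-20 + 35))/2 = -7/2 + ((26 + A)*15)/2 = -7/2 + (390 + 15*A)/2 = -7/2 + (195 + 15*A/2) = 383/2 + 15*A/2)
c(P) = 2*P*(-4 + P) (c(P) = (P + P)*(P - 4) = (2*P)*(-4 + P) = 2*P*(-4 + P))
s(-21) - c(-27) = (383/2 + (15/2)*(-21)) - 2*(-27)*(-4 - 27) = (383/2 - 315/2) - 2*(-27)*(-31) = 34 - 1*1674 = 34 - 1674 = -1640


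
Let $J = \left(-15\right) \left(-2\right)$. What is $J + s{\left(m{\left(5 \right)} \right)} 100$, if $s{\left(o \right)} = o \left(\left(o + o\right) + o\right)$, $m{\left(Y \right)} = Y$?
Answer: $7530$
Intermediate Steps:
$J = 30$
$s{\left(o \right)} = 3 o^{2}$ ($s{\left(o \right)} = o \left(2 o + o\right) = o 3 o = 3 o^{2}$)
$J + s{\left(m{\left(5 \right)} \right)} 100 = 30 + 3 \cdot 5^{2} \cdot 100 = 30 + 3 \cdot 25 \cdot 100 = 30 + 75 \cdot 100 = 30 + 7500 = 7530$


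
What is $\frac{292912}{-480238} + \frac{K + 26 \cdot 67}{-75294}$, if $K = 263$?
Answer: $- \frac{11508696659}{18079519986} \approx -0.63656$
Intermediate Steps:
$\frac{292912}{-480238} + \frac{K + 26 \cdot 67}{-75294} = \frac{292912}{-480238} + \frac{263 + 26 \cdot 67}{-75294} = 292912 \left(- \frac{1}{480238}\right) + \left(263 + 1742\right) \left(- \frac{1}{75294}\right) = - \frac{146456}{240119} + 2005 \left(- \frac{1}{75294}\right) = - \frac{146456}{240119} - \frac{2005}{75294} = - \frac{11508696659}{18079519986}$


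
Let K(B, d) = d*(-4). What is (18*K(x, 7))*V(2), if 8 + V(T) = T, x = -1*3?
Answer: 3024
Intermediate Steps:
x = -3
K(B, d) = -4*d
V(T) = -8 + T
(18*K(x, 7))*V(2) = (18*(-4*7))*(-8 + 2) = (18*(-28))*(-6) = -504*(-6) = 3024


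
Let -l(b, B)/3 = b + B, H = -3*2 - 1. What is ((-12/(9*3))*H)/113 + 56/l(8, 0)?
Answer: -2345/1017 ≈ -2.3058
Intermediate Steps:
H = -7 (H = -6 - 1 = -7)
l(b, B) = -3*B - 3*b (l(b, B) = -3*(b + B) = -3*(B + b) = -3*B - 3*b)
((-12/(9*3))*H)/113 + 56/l(8, 0) = (-12/(9*3)*(-7))/113 + 56/(-3*0 - 3*8) = (-12/27*(-7))*(1/113) + 56/(0 - 24) = (-12*1/27*(-7))*(1/113) + 56/(-24) = -4/9*(-7)*(1/113) + 56*(-1/24) = (28/9)*(1/113) - 7/3 = 28/1017 - 7/3 = -2345/1017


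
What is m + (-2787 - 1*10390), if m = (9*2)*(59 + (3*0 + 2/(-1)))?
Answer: -12151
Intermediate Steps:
m = 1026 (m = 18*(59 + (0 + 2*(-1))) = 18*(59 + (0 - 2)) = 18*(59 - 2) = 18*57 = 1026)
m + (-2787 - 1*10390) = 1026 + (-2787 - 1*10390) = 1026 + (-2787 - 10390) = 1026 - 13177 = -12151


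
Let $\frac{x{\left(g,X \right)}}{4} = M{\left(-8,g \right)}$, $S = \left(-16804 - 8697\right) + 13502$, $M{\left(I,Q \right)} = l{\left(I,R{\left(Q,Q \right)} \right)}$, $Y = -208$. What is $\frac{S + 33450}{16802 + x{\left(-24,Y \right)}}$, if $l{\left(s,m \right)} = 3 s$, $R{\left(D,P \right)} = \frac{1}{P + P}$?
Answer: $\frac{21451}{16706} \approx 1.284$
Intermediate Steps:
$R{\left(D,P \right)} = \frac{1}{2 P}$
$M{\left(I,Q \right)} = 3 I$
$S = -11999$ ($S = -25501 + 13502 = -11999$)
$x{\left(g,X \right)} = -96$ ($x{\left(g,X \right)} = 4 \cdot 3 \left(-8\right) = 4 \left(-24\right) = -96$)
$\frac{S + 33450}{16802 + x{\left(-24,Y \right)}} = \frac{-11999 + 33450}{16802 - 96} = \frac{21451}{16706}$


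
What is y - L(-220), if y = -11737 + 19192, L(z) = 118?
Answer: 7337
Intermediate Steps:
y = 7455
y - L(-220) = 7455 - 1*118 = 7455 - 118 = 7337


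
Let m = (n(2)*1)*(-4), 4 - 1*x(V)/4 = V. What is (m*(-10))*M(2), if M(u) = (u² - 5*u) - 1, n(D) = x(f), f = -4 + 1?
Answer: -7840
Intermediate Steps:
f = -3
x(V) = 16 - 4*V
n(D) = 28 (n(D) = 16 - 4*(-3) = 16 + 12 = 28)
M(u) = -1 + u² - 5*u
m = -112 (m = (28*1)*(-4) = 28*(-4) = -112)
(m*(-10))*M(2) = (-112*(-10))*(-1 + 2² - 5*2) = 1120*(-1 + 4 - 10) = 1120*(-7) = -7840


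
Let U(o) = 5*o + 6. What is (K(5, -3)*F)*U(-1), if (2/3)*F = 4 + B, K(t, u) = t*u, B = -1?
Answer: -135/2 ≈ -67.500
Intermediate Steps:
U(o) = 6 + 5*o
F = 9/2 (F = 3*(4 - 1)/2 = (3/2)*3 = 9/2 ≈ 4.5000)
(K(5, -3)*F)*U(-1) = ((5*(-3))*(9/2))*(6 + 5*(-1)) = (-15*9/2)*(6 - 5) = -135/2*1 = -135/2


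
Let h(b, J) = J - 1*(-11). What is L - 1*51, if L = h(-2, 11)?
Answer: -29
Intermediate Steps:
h(b, J) = 11 + J (h(b, J) = J + 11 = 11 + J)
L = 22 (L = 11 + 11 = 22)
L - 1*51 = 22 - 1*51 = 22 - 51 = -29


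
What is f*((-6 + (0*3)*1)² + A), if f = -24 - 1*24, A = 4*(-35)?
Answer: 4992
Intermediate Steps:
A = -140
f = -48 (f = -24 - 24 = -48)
f*((-6 + (0*3)*1)² + A) = -48*((-6 + (0*3)*1)² - 140) = -48*((-6 + 0*1)² - 140) = -48*((-6 + 0)² - 140) = -48*((-6)² - 140) = -48*(36 - 140) = -48*(-104) = 4992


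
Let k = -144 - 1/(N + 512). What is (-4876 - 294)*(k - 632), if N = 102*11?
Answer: 3277741225/817 ≈ 4.0119e+6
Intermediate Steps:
N = 1122
k = -235297/1634 (k = -144 - 1/(1122 + 512) = -144 - 1/1634 = -235297/1634 ≈ -144.00)
(-4876 - 294)*(k - 632) = (-4876 - 294)*(-235297/1634 - 632) = -5170*(-1267985/1634) = 3277741225/817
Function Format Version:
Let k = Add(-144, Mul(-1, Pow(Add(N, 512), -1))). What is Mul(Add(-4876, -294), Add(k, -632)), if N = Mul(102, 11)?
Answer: Rational(3277741225, 817) ≈ 4.0119e+6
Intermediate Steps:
N = 1122
k = Rational(-235297, 1634) (k = Add(-144, Mul(-1, Pow(Add(1122, 512), -1))) = Add(-144, Mul(-1, Pow(1634, -1))) = Add(-144, Mul(-1, Rational(1, 1634))) = Add(-144, Rational(-1, 1634)) = Rational(-235297, 1634) ≈ -144.00)
Mul(Add(-4876, -294), Add(k, -632)) = Mul(Add(-4876, -294), Add(Rational(-235297, 1634), -632)) = Mul(-5170, Rational(-1267985, 1634)) = Rational(3277741225, 817)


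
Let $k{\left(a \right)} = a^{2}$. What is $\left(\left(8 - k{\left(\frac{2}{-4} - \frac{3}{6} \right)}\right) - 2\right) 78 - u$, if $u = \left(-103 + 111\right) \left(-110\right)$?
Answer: $1270$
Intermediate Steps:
$u = -880$ ($u = 8 \left(-110\right) = -880$)
$\left(\left(8 - k{\left(\frac{2}{-4} - \frac{3}{6} \right)}\right) - 2\right) 78 - u = \left(\left(8 - \left(\frac{2}{-4} - \frac{3}{6}\right)^{2}\right) - 2\right) 78 - -880 = \left(\left(8 - \left(2 \left(- \frac{1}{4}\right) - \frac{1}{2}\right)^{2}\right) - 2\right) 78 + 880 = \left(\left(8 - \left(- \frac{1}{2} - \frac{1}{2}\right)^{2}\right) - 2\right) 78 + 880 = \left(\left(8 - \left(-1\right)^{2}\right) - 2\right) 78 + 880 = \left(\left(8 - 1\right) - 2\right) 78 + 880 = \left(7 - 2\right) 78 + 880 = 5 \cdot 78 + 880 = 390 + 880 = 1270$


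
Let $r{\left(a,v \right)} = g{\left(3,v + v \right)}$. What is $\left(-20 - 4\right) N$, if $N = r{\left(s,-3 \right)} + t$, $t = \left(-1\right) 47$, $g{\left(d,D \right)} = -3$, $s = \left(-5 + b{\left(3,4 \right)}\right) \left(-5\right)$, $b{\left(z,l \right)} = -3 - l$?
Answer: $1200$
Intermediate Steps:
$s = 60$ ($s = \left(-5 - 7\right) \left(-5\right) = \left(-12\right) \left(-5\right) = 60$)
$r{\left(a,v \right)} = -3$
$t = -47$
$N = -50$ ($N = -3 - 47 = -50$)
$\left(-20 - 4\right) N = \left(-20 - 4\right) \left(-50\right) = \left(-24\right) \left(-50\right) = 1200$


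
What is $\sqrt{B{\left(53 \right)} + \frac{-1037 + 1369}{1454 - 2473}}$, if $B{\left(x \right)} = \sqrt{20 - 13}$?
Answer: $\frac{\sqrt{-338308 + 1038361 \sqrt{7}}}{1019} \approx 1.5231$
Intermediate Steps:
$B{\left(x \right)} = \sqrt{7}$
$\sqrt{B{\left(53 \right)} + \frac{-1037 + 1369}{1454 - 2473}} = \sqrt{\sqrt{7} + \frac{-1037 + 1369}{1454 - 2473}} = \sqrt{\sqrt{7} + \frac{332}{-1019}} = \sqrt{\sqrt{7} + 332 \left(- \frac{1}{1019}\right)} = \sqrt{\sqrt{7} - \frac{332}{1019}} = \sqrt{- \frac{332}{1019} + \sqrt{7}}$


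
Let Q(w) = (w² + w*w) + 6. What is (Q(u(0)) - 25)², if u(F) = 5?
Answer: 961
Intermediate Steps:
Q(w) = 6 + 2*w² (Q(w) = (w² + w²) + 6 = 2*w² + 6 = 6 + 2*w²)
(Q(u(0)) - 25)² = ((6 + 2*5²) - 25)² = ((6 + 2*25) - 25)² = ((6 + 50) - 25)² = (56 - 25)² = 31² = 961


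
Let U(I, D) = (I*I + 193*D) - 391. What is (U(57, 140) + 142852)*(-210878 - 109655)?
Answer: -55365665090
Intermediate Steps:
U(I, D) = -391 + I**2 + 193*D (U(I, D) = (I**2 + 193*D) - 391 = -391 + I**2 + 193*D)
(U(57, 140) + 142852)*(-210878 - 109655) = ((-391 + 57**2 + 193*140) + 142852)*(-210878 - 109655) = ((-391 + 3249 + 27020) + 142852)*(-320533) = (29878 + 142852)*(-320533) = 172730*(-320533) = -55365665090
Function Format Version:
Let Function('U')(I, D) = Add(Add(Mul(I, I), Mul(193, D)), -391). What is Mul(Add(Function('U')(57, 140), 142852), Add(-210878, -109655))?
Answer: -55365665090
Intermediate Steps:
Function('U')(I, D) = Add(-391, Pow(I, 2), Mul(193, D)) (Function('U')(I, D) = Add(Add(Pow(I, 2), Mul(193, D)), -391) = Add(-391, Pow(I, 2), Mul(193, D)))
Mul(Add(Function('U')(57, 140), 142852), Add(-210878, -109655)) = Mul(Add(Add(-391, Pow(57, 2), Mul(193, 140)), 142852), Add(-210878, -109655)) = Mul(Add(Add(-391, 3249, 27020), 142852), -320533) = Mul(Add(29878, 142852), -320533) = Mul(172730, -320533) = -55365665090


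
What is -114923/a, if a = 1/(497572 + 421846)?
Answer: -105662274814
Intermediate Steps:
a = 1/919418 ≈ 1.0876e-6
-114923/a = -114923/1/919418 = -114923*919418 = -105662274814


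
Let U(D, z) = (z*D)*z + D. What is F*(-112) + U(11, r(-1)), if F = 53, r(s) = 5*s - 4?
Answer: -5034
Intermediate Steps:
r(s) = -4 + 5*s
U(D, z) = D + D*z**2 (U(D, z) = (D*z)*z + D = D*z**2 + D = D + D*z**2)
F*(-112) + U(11, r(-1)) = 53*(-112) + 11*(1 + (-4 + 5*(-1))**2) = -5936 + 11*(1 + (-4 - 5)**2) = -5936 + 11*(1 + (-9)**2) = -5936 + 11*(1 + 81) = -5936 + 11*82 = -5936 + 902 = -5034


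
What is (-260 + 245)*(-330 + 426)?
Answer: -1440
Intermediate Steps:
(-260 + 245)*(-330 + 426) = -15*96 = -1440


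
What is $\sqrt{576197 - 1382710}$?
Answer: $i \sqrt{806513} \approx 898.06 i$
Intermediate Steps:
$\sqrt{576197 - 1382710} = \sqrt{-806513} = i \sqrt{806513}$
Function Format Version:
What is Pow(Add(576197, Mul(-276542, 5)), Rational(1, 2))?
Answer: Mul(I, Pow(806513, Rational(1, 2))) ≈ Mul(898.06, I)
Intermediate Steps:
Pow(Add(576197, Mul(-276542, 5)), Rational(1, 2)) = Pow(Add(576197, -1382710), Rational(1, 2)) = Pow(-806513, Rational(1, 2)) = Mul(I, Pow(806513, Rational(1, 2)))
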